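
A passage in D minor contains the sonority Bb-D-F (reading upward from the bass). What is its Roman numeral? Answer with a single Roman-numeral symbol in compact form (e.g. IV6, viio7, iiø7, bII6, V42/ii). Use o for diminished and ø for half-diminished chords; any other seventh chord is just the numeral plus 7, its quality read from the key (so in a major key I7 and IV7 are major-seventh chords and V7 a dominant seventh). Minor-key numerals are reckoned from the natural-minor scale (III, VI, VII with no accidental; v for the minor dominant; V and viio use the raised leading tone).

VI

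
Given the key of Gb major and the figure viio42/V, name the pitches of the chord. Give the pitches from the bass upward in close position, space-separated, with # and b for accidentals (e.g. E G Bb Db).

Bbb C Eb Gb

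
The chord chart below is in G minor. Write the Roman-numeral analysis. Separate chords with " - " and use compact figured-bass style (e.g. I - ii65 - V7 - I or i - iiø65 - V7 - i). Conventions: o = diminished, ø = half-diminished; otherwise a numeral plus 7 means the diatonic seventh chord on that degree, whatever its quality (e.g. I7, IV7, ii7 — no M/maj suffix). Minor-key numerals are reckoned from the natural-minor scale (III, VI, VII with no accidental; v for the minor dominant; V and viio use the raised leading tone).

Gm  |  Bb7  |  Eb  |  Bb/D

i - V7/VI - VI - III6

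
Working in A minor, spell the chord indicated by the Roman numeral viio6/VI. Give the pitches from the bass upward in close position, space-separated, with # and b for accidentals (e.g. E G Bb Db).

viio6/VI is a secondary leading-tone chord. The target VI is F in A minor; the applied chord is rooted a semitone below, on E.
Building a diminished triad on E gives E-G-Bb.
The figured bass 6 indicates first inversion, placing the third (G) in the bass: G-Bb-E.

G Bb E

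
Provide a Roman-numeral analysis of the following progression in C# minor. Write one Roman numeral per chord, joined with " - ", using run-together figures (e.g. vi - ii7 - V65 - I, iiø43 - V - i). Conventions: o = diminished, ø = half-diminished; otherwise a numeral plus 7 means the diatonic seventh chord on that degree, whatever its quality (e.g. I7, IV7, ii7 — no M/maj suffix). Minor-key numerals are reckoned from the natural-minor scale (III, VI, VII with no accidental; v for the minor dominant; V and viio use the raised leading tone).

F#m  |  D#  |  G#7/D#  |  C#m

iv - V/V - V43 - i

F#m: minor triad on F# = scale degree 4 → iv.
D#: chromatic; D# is V of V, so V/V.
G#7/D#: root G# is the dominant; dominant seventh chord there is V43.
C#m: root C# is the tonic; minor triad there is i.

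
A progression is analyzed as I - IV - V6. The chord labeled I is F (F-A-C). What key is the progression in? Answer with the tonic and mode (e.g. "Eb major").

F major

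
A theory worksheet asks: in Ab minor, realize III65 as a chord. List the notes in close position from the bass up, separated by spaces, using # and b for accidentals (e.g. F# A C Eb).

Eb Gb Bb Cb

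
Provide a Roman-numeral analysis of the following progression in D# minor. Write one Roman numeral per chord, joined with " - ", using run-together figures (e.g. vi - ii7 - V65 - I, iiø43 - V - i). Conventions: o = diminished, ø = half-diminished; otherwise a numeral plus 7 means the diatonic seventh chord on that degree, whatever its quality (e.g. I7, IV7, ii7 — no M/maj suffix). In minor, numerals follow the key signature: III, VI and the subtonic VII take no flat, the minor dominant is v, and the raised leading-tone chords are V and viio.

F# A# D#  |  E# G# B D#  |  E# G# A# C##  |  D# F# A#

i6 - iiø7 - V43 - i

F#-A#-D# has root D#, degree 1 in D# minor, so i6.
E#-G#-B-D#: half-diminished seventh chord on E# = scale degree 2 → iiø7.
E#-G#-A#-C## has root A#, degree 5 in D# minor, so V43.
D#-F#-A#: root D# is the tonic; minor triad there is i.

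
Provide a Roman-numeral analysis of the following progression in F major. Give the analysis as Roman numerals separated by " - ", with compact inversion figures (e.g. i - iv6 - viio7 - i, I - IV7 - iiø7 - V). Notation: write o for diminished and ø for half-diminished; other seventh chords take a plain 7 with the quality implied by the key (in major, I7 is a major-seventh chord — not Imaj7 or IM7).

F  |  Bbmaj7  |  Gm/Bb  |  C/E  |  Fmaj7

F: root F is the tonic; major triad there is I.
Bbmaj7: major seventh chord on Bb = scale degree 4 → IV7.
Gm/Bb has root G, degree 2 in F major, so ii6.
C/E: root C is the dominant; major triad there is V6.
Fmaj7 has root F, degree 1 in F major, so I7.

I - IV7 - ii6 - V6 - I7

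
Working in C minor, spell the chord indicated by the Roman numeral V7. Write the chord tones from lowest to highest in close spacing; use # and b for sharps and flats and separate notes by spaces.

G B D F

In C minor, scale degree 5 is G. The dominant is major (leading tone raised), so V is a dominant seventh chord.
That chord is spelled G-B-D-F.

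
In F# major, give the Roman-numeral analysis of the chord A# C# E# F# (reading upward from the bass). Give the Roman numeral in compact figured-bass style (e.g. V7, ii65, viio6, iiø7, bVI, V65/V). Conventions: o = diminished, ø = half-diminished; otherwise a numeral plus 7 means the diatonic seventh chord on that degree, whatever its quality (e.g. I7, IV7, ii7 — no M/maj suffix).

Stacked in thirds the chord is F#-A#-C#-E#: a major seventh chord on F#.
F# is scale degree 1 in F# major, and a major seventh chord on that degree is written I7.
With A# in the bass the chord is in first inversion, so the figured bass is 65.

I65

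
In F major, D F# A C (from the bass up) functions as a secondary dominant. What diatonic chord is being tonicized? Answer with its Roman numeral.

The chord is a dominant seventh chord on D.
A dominant resolves down a perfect fifth: D → G. In F major, G is scale degree 2, i.e. ii.

ii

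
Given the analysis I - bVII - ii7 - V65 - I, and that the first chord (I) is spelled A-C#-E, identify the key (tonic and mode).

I is given as A-C#-E — a major triad with root A.
If A is scale degree 1 and the mode makes that degree carry a major triad, the tonic is A and the mode is major.

A major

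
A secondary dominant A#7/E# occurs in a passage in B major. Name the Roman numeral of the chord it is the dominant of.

The chord is a dominant seventh chord on A#.
A dominant resolves down a perfect fifth: A# → D#. In B major, D# is scale degree 3, i.e. iii.

iii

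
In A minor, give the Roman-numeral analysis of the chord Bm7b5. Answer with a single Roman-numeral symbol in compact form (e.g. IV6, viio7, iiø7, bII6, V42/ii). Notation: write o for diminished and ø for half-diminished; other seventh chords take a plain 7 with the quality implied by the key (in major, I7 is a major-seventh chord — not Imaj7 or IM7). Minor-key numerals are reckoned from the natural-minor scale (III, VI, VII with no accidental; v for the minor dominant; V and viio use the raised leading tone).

iiø7

Stacked in thirds the chord is B-D-F-A: a half-diminished seventh chord on B.
B is scale degree 2 in A minor, and a half-diminished seventh chord on that degree is written iiø7.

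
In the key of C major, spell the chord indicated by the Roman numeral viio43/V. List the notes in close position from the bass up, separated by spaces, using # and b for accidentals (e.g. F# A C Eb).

The slash marks an applied leading-tone chord: viio of V. In C major, V is G, so the leading tone to it is F#, a half step below.
Building a fully diminished seventh chord on F# gives F#-A-C-Eb.
With the 43 figure the chord is in second inversion; from the bass C upward in close position it reads C-Eb-F#-A.

C Eb F# A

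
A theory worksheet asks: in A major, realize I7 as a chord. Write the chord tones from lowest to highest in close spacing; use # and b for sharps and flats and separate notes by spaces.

In A major, the first degree is A, and the diatonic chord built there is a major seventh chord.
Stacking thirds from A gives A-C#-E-G#.

A C# E G#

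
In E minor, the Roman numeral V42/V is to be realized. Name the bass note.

The applied chord V42/V is rooted on F#: F#-A#-C#-E.
The figure 42 means third inversion — the seventh is in the bass.

E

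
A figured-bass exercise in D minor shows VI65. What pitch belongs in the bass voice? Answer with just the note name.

VI in D minor has root Bb; the chord is Bb-D-F-A.
The figure 65 means first inversion — the third is in the bass.

D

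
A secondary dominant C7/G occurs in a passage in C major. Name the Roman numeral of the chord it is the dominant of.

IV

The chord is a dominant seventh chord on C.
A dominant resolves down a perfect fifth: C → F. In C major, F is scale degree 4, i.e. IV.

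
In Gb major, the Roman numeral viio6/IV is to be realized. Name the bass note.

Db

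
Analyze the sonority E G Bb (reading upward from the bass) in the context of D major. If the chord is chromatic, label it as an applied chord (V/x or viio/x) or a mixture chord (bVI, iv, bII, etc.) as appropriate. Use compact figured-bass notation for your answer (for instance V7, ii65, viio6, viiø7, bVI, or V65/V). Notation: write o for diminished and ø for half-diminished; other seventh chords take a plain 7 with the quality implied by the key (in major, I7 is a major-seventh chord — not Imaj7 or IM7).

The pitches E-G-Bb form a diminished triad rooted on E.
E is the second degree of D major. This is the diminished supertonic triad, borrowed from the parallel minor.

iio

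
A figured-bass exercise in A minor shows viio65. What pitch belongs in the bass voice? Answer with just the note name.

B

viio in A minor has root G#; the chord is G#-B-D-F.
The figure 65 means first inversion — the third is in the bass.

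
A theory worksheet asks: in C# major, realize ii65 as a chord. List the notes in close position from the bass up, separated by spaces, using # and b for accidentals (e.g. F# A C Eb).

F# A# C# D#

The numeral's case and figure indicate a minor seventh chord. In C# major its root, the supertonic, is D#.
Stacking thirds from D# gives D#-F#-A#-C#.
With the 65 figure the chord is in first inversion; from the bass F# upward in close position it reads F#-A#-C#-D#.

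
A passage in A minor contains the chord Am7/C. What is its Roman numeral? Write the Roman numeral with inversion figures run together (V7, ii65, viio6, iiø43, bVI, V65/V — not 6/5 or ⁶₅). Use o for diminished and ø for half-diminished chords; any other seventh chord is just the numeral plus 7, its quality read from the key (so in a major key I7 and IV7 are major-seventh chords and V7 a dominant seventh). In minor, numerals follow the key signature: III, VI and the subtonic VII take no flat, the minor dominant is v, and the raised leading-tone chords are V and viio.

i65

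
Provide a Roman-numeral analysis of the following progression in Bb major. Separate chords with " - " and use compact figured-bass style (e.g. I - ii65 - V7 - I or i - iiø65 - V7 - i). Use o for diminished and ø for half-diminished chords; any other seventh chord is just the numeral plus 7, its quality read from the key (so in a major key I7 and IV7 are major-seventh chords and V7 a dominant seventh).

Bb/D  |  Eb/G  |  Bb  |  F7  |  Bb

I6 - IV6 - I - V7 - I

Bb/D has root Bb, degree 1 in Bb major, so I6.
Eb/G has root Eb, degree 4 in Bb major, so IV6.
Bb: root Bb is the tonic; major triad there is I.
F7: root F is the dominant; dominant seventh chord there is V7.
Bb: major triad on Bb = scale degree 1 → I.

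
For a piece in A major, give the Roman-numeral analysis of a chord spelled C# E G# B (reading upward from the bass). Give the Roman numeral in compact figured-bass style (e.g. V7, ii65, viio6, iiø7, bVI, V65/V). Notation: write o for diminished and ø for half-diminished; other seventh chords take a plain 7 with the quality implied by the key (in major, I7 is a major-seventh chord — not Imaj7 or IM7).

The pitches C#-E-G#-B form a minor seventh chord rooted on C#.
In A major, C# is the mediant; the diatonic minor seventh chord there is iii7.

iii7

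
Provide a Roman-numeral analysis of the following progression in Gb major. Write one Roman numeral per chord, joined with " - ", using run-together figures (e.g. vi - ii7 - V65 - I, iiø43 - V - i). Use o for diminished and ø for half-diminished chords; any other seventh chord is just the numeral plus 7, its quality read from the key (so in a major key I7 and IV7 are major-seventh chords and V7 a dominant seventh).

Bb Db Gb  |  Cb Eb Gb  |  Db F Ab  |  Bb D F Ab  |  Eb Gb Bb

I6 - IV - V - V7/vi - vi

Bb-Db-Gb: root Gb is the tonic; major triad there is I6.
Cb-Eb-Gb: major triad on Cb = scale degree 4 → IV.
Db-F-Ab: root Db is the dominant; major triad there is V.
Bb-D-F-Ab: chromatic; Bb is V of vi, so V7/vi.
Eb-Gb-Bb has root Eb, degree 6 in Gb major, so vi.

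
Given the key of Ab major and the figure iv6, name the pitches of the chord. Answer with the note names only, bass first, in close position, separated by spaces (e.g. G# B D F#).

iv6 is the minor subdominant, borrowed from the parallel minor. In Ab major that root is Db.
So the chord is Db-Fb-Ab, a minor triad.
The figured bass 6 indicates first inversion, placing the third (Fb) in the bass: Fb-Ab-Db.

Fb Ab Db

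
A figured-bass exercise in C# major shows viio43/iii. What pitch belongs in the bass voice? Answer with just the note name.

A#

The applied chord viio43/iii is rooted on D##: D##-F##-A#-C#.
The figure 43 means second inversion — the fifth is in the bass.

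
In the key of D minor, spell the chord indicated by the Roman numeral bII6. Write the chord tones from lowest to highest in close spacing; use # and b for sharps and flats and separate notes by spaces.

bII6 is the Neapolitan sixth — a major triad on the lowered second degree, here in its customary first inversion. In D minor that root is Eb.
So the chord is Eb-G-Bb, a major triad.
The figured bass 6 indicates first inversion, placing the third (G) in the bass: G-Bb-Eb.

G Bb Eb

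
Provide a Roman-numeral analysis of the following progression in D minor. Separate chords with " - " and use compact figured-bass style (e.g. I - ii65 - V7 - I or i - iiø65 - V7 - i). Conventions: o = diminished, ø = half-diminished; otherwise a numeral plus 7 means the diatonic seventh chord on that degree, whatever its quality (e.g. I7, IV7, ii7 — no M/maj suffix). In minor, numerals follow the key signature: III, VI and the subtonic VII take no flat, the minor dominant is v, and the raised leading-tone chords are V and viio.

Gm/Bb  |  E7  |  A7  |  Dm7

iv6 - V7/V - V7 - i7

Gm/Bb: root G is the subdominant; minor triad there is iv6.
E7: a dominant seventh chord on E, the applied dominant of V → V7/V.
A7: root A is the dominant; dominant seventh chord there is V7.
Dm7 has root D, degree 1 in D minor, so i7.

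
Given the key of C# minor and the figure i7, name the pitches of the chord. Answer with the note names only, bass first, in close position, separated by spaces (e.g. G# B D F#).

C# E G# B

The numeral's case and figure indicate a minor seventh chord. In C# minor its root, the tonic, is C#.
That chord is spelled C#-E-G#-B.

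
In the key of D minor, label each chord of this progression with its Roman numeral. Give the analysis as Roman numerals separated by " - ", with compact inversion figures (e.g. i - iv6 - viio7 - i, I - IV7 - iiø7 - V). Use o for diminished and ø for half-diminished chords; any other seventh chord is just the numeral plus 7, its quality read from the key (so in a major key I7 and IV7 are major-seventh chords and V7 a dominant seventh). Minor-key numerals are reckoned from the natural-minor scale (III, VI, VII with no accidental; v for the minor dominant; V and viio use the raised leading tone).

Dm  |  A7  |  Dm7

Dm has root D, degree 1 in D minor, so i.
A7: root A is the dominant; dominant seventh chord there is V7.
Dm7 has root D, degree 1 in D minor, so i7.

i - V7 - i7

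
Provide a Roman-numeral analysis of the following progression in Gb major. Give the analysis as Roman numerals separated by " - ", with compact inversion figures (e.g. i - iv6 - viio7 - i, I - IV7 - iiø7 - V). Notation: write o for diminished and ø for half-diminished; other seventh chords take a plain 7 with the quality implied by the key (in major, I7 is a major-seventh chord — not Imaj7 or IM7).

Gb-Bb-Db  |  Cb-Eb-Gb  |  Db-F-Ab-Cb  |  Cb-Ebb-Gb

I - IV - V7 - iv

Gb-Bb-Db: root Gb is the tonic; major triad there is I.
Cb-Eb-Gb: root Cb is the subdominant; major triad there is IV.
Db-F-Ab-Cb: root Db is the dominant; dominant seventh chord there is V7.
Cb-Ebb-Gb: minor triad on Cb — chromatic; iv (borrowed from the parallel minor).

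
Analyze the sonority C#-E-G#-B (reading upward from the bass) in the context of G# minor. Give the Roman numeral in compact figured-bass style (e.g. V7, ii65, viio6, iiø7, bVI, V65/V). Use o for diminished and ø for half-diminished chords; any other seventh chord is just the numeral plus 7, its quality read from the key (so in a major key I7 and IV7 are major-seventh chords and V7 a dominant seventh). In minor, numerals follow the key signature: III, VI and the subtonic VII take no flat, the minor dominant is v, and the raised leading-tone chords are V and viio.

The pitches C#-E-G#-B form a minor seventh chord rooted on C#.
In G# minor, C# is the subdominant; the diatonic minor seventh chord there is iv7.

iv7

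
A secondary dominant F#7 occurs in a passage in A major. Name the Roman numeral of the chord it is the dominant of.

The chord is a dominant seventh chord on F#.
A dominant resolves down a perfect fifth: F# → B. In A major, B is scale degree 2, i.e. ii.

ii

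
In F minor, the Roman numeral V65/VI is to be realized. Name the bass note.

The applied chord V65/VI is rooted on Ab: Ab-C-Eb-Gb.
The figure 65 means first inversion — the third is in the bass.

C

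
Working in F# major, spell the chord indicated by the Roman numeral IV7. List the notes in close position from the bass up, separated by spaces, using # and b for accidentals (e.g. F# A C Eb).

B D# F# A#

The numeral's case and figure indicate a major seventh chord. In F# major its root, the fourth degree, is B.
Stacking thirds from B gives B-D#-F#-A#.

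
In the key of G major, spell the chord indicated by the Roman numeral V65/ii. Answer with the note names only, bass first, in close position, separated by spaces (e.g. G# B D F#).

G# B D E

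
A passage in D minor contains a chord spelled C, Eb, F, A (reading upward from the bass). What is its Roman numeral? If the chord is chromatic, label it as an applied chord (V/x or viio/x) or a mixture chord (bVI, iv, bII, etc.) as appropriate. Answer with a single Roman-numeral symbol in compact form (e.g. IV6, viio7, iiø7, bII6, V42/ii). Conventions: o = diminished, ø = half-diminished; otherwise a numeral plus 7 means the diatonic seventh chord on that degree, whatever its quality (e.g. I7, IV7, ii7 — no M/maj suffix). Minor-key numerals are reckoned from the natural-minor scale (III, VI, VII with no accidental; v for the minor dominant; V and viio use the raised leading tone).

Stacked in thirds the chord is F-A-C-Eb: a dominant seventh chord on F.
F is not a diatonic chord root with this quality in D minor, but it lies a perfect fifth above Bb (VI), so the chord functions as an applied dominant of VI.
With C in the bass the chord is in second inversion, so the figured bass is 43.

V43/VI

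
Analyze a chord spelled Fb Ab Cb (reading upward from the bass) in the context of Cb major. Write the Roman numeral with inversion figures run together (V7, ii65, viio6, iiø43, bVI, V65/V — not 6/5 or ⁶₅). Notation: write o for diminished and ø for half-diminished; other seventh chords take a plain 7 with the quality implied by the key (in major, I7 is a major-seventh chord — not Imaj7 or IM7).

Stacked in thirds the chord is Fb-Ab-Cb: a major triad on Fb.
In Cb major, Fb is the subdominant; the diatonic major triad there is IV.

IV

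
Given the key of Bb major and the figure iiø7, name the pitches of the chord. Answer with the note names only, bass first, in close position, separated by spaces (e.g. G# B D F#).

iiø7 is the half-diminished supertonic seventh, borrowed from the parallel minor. In Bb major that root is C.
So the chord is C-Eb-Gb-Bb.

C Eb Gb Bb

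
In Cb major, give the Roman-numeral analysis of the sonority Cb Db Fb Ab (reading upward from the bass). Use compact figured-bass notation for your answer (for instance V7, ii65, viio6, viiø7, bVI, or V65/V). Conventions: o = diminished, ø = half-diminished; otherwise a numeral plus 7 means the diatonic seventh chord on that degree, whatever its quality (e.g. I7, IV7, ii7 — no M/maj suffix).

ii42

Stacked in thirds the chord is Db-Fb-Ab-Cb: a minor seventh chord on Db.
Db is scale degree 2 in Cb major, and a minor seventh chord on that degree is written ii7.
With Cb in the bass the chord is in third inversion, so the figured bass is 42.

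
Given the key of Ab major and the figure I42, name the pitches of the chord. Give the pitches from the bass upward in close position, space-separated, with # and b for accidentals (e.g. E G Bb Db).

The numeral's case and figure indicate a major seventh chord. In Ab major its root, scale degree 1, is Ab.
Stacking thirds from Ab gives Ab-C-Eb-G.
With the 42 figure the chord is in third inversion; from the bass G upward in close position it reads G-Ab-C-Eb.

G Ab C Eb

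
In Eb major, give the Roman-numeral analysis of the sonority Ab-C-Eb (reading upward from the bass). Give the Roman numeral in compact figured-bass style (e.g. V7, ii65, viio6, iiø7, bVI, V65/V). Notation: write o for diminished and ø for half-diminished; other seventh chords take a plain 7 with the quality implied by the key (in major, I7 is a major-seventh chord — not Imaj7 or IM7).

IV

Stacked in thirds the chord is Ab-C-Eb: a major triad on Ab.
Ab is scale degree 4 in Eb major, and a major triad on that degree is written IV.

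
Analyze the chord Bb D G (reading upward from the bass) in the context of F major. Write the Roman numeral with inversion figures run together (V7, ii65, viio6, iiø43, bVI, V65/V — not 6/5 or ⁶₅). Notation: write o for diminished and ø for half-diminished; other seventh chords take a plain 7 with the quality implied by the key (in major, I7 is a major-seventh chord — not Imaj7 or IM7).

ii6

The pitches G-Bb-D form a minor triad rooted on G.
In F major, G is the supertonic; the diatonic minor triad there is ii.
With Bb in the bass the chord is in first inversion, so the figured bass is 6.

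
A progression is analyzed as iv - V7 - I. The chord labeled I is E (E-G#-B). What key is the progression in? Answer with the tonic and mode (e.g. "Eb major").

The anchor chord is a major triad on E, labeled I.
If E is scale degree 1 and the mode makes that degree carry a major triad, the tonic is E and the mode is major.

E major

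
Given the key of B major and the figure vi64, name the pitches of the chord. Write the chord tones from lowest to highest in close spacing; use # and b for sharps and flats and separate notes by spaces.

D# G# B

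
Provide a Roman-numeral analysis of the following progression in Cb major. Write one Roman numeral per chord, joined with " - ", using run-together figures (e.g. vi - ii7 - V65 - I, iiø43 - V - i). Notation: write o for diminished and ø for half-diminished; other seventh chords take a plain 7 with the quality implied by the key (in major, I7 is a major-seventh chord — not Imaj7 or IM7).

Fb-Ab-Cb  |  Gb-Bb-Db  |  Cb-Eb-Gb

Fb-Ab-Cb: major triad on Fb = scale degree 4 → IV.
Gb-Bb-Db: major triad on Gb = scale degree 5 → V.
Cb-Eb-Gb: major triad on Cb = scale degree 1 → I.

IV - V - I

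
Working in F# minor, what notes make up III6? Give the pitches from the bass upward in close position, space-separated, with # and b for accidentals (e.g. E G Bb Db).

C# E A

The numeral's case and figure indicate a major triad. In F# minor its root, the mediant, is A.
That chord is spelled A-C#-E.
With the 6 figure the chord is in first inversion; from the bass C# upward in close position it reads C#-E-A.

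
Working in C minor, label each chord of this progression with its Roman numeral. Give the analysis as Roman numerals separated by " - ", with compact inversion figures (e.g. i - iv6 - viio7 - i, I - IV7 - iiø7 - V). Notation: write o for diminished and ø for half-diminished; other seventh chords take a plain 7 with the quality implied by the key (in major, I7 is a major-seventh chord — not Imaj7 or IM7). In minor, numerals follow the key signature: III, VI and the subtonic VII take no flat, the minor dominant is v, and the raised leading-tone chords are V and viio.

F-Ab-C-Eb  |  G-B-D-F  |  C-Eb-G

iv7 - V7 - i

F-Ab-C-Eb: minor seventh chord on F = scale degree 4 → iv7.
G-B-D-F: dominant seventh chord on G = scale degree 5 → V7.
C-Eb-G: root C is the tonic; minor triad there is i.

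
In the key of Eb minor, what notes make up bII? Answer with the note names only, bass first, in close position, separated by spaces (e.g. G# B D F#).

Fb Ab Cb

Scale degree 2 in Eb minor is F; lowering it a half step gives Fb. bII is the Neapolitan chord — a major triad on the lowered second degree.
So the chord is Fb-Ab-Cb, a major triad.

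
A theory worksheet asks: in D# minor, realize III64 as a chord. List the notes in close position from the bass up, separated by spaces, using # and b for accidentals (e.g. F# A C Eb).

The numeral's case and figure indicate a major triad. In D# minor its root, the mediant, is F#.
That chord is spelled F#-A#-C#.
With the 64 figure the chord is in second inversion; from the bass C# upward in close position it reads C#-F#-A#.

C# F# A#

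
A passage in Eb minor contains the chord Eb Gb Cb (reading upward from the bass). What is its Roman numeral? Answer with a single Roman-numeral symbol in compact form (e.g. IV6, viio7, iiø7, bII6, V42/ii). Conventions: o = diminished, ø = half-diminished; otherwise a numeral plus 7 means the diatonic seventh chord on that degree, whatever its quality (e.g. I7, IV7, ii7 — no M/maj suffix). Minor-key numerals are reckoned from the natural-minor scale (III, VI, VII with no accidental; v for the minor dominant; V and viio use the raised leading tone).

Stacked in thirds the chord is Cb-Eb-Gb: a major triad on Cb.
In Eb minor, Cb is the submediant; the diatonic major triad there is VI.
With Eb in the bass the chord is in first inversion, so the figured bass is 6.

VI6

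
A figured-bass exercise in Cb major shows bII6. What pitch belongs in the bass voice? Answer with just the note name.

Fb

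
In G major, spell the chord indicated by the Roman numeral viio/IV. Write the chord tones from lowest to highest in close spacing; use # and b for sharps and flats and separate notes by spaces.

The slash marks an applied leading-tone chord: viio of IV. In G major, IV is C, so the leading tone to it is B, a half step below.
Building a diminished triad on B gives B-D-F.

B D F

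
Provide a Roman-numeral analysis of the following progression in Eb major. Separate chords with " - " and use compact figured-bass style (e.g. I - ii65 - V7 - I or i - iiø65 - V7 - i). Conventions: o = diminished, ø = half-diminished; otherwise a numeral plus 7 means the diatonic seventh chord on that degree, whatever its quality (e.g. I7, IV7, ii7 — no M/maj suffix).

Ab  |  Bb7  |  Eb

IV - V7 - I

Ab: root Ab is the subdominant; major triad there is IV.
Bb7: root Bb is the dominant; dominant seventh chord there is V7.
Eb: root Eb is the tonic; major triad there is I.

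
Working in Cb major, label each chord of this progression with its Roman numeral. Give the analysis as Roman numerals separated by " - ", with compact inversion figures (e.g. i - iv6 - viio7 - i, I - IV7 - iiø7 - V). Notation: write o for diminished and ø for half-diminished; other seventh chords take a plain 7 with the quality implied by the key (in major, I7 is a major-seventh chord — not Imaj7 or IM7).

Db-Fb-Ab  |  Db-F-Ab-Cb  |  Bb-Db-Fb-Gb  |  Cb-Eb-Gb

Db-Fb-Ab has root Db, degree 2 in Cb major, so ii.
Db-F-Ab-Cb: a dominant seventh chord on Db, the applied dominant of V → V7/V.
Bb-Db-Fb-Gb: root Gb is the dominant; dominant seventh chord there is V65.
Cb-Eb-Gb: root Cb is the tonic; major triad there is I.

ii - V7/V - V65 - I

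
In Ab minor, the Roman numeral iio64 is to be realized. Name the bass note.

Fb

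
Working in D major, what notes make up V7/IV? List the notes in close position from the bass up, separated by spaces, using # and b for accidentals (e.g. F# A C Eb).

V7/IV is a secondary dominant — the dominant seventh of IV. IV in D major is G, so the applied chord's root is D, a perfect fifth above.
Building a dominant seventh chord on D gives D-F#-A-C.

D F# A C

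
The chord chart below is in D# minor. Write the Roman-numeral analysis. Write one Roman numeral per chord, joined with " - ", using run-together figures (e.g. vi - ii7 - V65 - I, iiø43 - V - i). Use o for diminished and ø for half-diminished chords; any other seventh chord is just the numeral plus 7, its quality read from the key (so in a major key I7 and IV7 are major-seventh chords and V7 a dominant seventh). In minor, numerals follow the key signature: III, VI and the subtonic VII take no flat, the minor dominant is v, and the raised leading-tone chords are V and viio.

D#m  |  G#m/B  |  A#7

D#m: root D# is the tonic; minor triad there is i.
G#m/B: root G# is the subdominant; minor triad there is iv6.
A#7: root A# is the dominant; dominant seventh chord there is V7.

i - iv6 - V7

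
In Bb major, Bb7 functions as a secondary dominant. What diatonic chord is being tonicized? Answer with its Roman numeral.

The chord is a dominant seventh chord on Bb.
A dominant resolves down a perfect fifth: Bb → Eb. In Bb major, Eb is scale degree 4, i.e. IV.

IV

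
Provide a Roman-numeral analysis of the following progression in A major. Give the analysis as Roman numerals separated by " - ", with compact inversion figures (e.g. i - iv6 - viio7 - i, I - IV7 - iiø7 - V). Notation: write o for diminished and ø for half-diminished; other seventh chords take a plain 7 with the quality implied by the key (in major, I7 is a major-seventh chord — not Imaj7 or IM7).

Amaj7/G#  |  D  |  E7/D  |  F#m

I42 - IV - V42 - vi

Amaj7/G#: major seventh chord on A = scale degree 1 → I42.
D: root D is the subdominant; major triad there is IV.
E7/D: dominant seventh chord on E = scale degree 5 → V42.
F#m: root F# is the submediant; minor triad there is vi.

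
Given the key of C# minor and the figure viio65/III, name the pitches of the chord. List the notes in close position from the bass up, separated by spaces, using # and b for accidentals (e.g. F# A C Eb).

F# A C D#

The slash marks an applied leading-tone chord: viio of III. In C# minor, III is E, so the leading tone to it is D#, a half step below.
Building a fully diminished seventh chord on D# gives D#-F#-A-C.
The figured bass 65 indicates first inversion, placing the third (F#) in the bass: F#-A-C-D#.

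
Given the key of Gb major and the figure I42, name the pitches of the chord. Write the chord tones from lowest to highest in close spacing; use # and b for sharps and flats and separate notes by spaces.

F Gb Bb Db

The numeral's case and figure indicate a major seventh chord. In Gb major its root, scale degree 1, is Gb.
Stacking thirds from Gb gives Gb-Bb-Db-F.
The figured bass 42 indicates third inversion, placing the seventh (F) in the bass: F-Gb-Bb-Db.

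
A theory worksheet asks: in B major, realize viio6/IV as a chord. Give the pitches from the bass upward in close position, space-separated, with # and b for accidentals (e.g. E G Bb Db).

F# A D#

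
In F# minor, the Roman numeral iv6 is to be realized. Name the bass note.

D

iv in F# minor has root B; the chord is B-D-F#.
The figure 6 means first inversion — the third is in the bass.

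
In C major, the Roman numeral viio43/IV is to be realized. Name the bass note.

Bb

The applied chord viio43/IV is rooted on E: E-G-Bb-Db.
The figure 43 means second inversion — the fifth is in the bass.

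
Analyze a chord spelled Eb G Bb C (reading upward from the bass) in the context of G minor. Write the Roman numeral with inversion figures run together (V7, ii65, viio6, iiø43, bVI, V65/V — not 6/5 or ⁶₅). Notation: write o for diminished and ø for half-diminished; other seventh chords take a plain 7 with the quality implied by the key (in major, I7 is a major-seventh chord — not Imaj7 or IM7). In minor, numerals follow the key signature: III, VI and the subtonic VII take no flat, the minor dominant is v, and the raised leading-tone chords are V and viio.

iv65

The pitches C-Eb-G-Bb form a minor seventh chord rooted on C.
C is scale degree 4 in G minor, and a minor seventh chord on that degree is written iv7.
With Eb in the bass the chord is in first inversion, so the figured bass is 65.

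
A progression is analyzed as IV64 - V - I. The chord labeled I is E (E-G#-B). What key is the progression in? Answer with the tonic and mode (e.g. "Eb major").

E major

The chord E is a major triad rooted on E; its label is I.
If E is scale degree 1 and the mode makes that degree carry a major triad, the tonic is E and the mode is major.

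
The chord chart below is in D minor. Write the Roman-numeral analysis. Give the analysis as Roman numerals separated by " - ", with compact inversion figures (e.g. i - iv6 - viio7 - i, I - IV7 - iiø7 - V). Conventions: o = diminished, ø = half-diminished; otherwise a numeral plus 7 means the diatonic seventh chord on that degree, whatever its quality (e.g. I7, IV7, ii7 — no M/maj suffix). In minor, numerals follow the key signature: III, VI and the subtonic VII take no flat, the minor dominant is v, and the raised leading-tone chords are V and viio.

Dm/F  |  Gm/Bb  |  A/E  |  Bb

i6 - iv6 - V64 - VI

Dm/F: minor triad on D = scale degree 1 → i6.
Gm/Bb: minor triad on G = scale degree 4 → iv6.
A/E: major triad on A = scale degree 5 → V64.
Bb: major triad on Bb = scale degree 6 → VI.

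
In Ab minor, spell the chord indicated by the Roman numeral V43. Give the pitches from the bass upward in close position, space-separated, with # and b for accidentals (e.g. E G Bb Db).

Bb Db Eb G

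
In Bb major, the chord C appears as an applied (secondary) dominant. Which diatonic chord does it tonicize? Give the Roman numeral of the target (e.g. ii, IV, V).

V

The chord is a major triad on C.
A dominant resolves down a perfect fifth: C → F. In Bb major, F is scale degree 5, i.e. V.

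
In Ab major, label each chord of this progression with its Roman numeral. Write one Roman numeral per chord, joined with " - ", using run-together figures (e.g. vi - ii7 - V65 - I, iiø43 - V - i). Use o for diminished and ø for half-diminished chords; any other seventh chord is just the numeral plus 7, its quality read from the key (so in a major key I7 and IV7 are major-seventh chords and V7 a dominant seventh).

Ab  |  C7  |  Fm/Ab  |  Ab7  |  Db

I - V7/vi - vi6 - V7/IV - IV

Ab: major triad on Ab = scale degree 1 → I.
C7: chromatic; C is V of vi, so V7/vi.
Fm/Ab has root F, degree 6 in Ab major, so vi6.
Ab7: chromatic; Ab is V of IV, so V7/IV.
Db: major triad on Db = scale degree 4 → IV.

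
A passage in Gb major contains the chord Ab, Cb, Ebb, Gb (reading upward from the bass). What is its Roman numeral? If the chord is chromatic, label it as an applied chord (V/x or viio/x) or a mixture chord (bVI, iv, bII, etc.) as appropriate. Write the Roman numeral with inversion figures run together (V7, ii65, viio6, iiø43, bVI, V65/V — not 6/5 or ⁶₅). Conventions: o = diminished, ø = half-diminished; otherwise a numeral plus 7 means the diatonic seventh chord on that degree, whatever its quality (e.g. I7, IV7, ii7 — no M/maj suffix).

The pitches Ab-Cb-Ebb-Gb form a half-diminished seventh chord rooted on Ab.
Ab is the second degree of Gb major. This is the half-diminished supertonic seventh, borrowed from the parallel minor.

iiø7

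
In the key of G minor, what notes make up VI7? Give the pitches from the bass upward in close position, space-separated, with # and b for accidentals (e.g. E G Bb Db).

The numeral's case and figure indicate a major seventh chord. In G minor its root, the sixth degree, is Eb.
That chord is spelled Eb-G-Bb-D.

Eb G Bb D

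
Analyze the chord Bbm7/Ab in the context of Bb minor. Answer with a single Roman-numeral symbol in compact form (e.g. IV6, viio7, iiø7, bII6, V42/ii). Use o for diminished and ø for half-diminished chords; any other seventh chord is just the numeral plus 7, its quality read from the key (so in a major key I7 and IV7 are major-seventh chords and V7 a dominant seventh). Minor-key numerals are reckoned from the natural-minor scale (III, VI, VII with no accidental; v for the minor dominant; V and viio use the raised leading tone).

The pitches Bb-Db-F-Ab form a minor seventh chord rooted on Bb.
Bb is scale degree 1 in Bb minor, and a minor seventh chord on that degree is written i7.
With Ab in the bass the chord is in third inversion, so the figured bass is 42.

i42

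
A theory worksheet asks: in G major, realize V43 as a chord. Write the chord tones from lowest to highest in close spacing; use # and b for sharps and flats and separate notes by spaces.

In G major, the dominant is D, and the diatonic chord built there is a dominant seventh chord.
Stacking thirds from D gives D-F#-A-C.
With the 43 figure the chord is in second inversion; from the bass A upward in close position it reads A-C-D-F#.

A C D F#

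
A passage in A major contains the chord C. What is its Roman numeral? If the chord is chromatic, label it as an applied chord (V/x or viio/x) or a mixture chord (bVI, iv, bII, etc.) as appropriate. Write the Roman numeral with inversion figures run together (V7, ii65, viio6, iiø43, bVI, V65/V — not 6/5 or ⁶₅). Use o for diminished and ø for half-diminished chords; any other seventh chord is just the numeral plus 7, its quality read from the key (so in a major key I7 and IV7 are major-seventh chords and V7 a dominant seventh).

bIII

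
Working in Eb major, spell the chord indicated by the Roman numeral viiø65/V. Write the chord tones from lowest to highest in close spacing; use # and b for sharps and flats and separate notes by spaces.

C Eb G A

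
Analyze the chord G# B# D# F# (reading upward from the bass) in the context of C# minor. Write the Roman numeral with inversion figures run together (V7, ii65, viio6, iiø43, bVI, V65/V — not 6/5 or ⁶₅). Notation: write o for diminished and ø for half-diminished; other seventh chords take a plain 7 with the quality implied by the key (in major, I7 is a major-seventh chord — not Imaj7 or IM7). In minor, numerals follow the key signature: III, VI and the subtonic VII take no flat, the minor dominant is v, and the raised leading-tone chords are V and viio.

V7

Stacked in thirds the chord is G#-B#-D#-F#: a dominant seventh chord on G#.
G# is scale degree 5 in C# minor, and a dominant seventh chord on that degree is written V7.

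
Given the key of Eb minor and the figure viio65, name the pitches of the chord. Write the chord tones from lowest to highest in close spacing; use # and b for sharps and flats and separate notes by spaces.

In Eb minor, the leading-tone chord is built on the raised seventh degree, D.
That chord is spelled D-F-Ab-Cb.
The figured bass 65 indicates first inversion, placing the third (F) in the bass: F-Ab-Cb-D.

F Ab Cb D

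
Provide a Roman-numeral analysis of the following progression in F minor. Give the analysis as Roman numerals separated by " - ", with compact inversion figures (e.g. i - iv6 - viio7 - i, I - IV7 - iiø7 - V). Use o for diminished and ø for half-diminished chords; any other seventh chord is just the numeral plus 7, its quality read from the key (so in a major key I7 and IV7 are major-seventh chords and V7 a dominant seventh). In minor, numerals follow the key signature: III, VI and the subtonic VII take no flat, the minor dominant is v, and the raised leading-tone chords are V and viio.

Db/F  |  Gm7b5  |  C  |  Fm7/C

Db/F: root Db is the submediant; major triad there is VI6.
Gm7b5 has root G, degree 2 in F minor, so iiø7.
C: root C is the dominant; major triad there is V.
Fm7/C: root F is the tonic; minor seventh chord there is i43.

VI6 - iiø7 - V - i43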